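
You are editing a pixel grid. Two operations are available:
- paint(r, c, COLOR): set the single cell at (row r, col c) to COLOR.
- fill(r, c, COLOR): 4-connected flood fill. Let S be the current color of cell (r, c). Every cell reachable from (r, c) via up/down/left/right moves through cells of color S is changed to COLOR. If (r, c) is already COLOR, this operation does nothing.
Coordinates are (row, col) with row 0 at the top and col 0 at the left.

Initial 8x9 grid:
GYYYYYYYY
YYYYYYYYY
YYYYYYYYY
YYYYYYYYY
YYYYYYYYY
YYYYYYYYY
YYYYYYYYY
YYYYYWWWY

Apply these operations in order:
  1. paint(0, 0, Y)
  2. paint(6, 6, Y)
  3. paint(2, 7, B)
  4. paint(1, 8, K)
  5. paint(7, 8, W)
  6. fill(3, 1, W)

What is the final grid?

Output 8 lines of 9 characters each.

After op 1 paint(0,0,Y):
YYYYYYYYY
YYYYYYYYY
YYYYYYYYY
YYYYYYYYY
YYYYYYYYY
YYYYYYYYY
YYYYYYYYY
YYYYYWWWY
After op 2 paint(6,6,Y):
YYYYYYYYY
YYYYYYYYY
YYYYYYYYY
YYYYYYYYY
YYYYYYYYY
YYYYYYYYY
YYYYYYYYY
YYYYYWWWY
After op 3 paint(2,7,B):
YYYYYYYYY
YYYYYYYYY
YYYYYYYBY
YYYYYYYYY
YYYYYYYYY
YYYYYYYYY
YYYYYYYYY
YYYYYWWWY
After op 4 paint(1,8,K):
YYYYYYYYY
YYYYYYYYK
YYYYYYYBY
YYYYYYYYY
YYYYYYYYY
YYYYYYYYY
YYYYYYYYY
YYYYYWWWY
After op 5 paint(7,8,W):
YYYYYYYYY
YYYYYYYYK
YYYYYYYBY
YYYYYYYYY
YYYYYYYYY
YYYYYYYYY
YYYYYYYYY
YYYYYWWWW
After op 6 fill(3,1,W) [66 cells changed]:
WWWWWWWWW
WWWWWWWWK
WWWWWWWBW
WWWWWWWWW
WWWWWWWWW
WWWWWWWWW
WWWWWWWWW
WWWWWWWWW

Answer: WWWWWWWWW
WWWWWWWWK
WWWWWWWBW
WWWWWWWWW
WWWWWWWWW
WWWWWWWWW
WWWWWWWWW
WWWWWWWWW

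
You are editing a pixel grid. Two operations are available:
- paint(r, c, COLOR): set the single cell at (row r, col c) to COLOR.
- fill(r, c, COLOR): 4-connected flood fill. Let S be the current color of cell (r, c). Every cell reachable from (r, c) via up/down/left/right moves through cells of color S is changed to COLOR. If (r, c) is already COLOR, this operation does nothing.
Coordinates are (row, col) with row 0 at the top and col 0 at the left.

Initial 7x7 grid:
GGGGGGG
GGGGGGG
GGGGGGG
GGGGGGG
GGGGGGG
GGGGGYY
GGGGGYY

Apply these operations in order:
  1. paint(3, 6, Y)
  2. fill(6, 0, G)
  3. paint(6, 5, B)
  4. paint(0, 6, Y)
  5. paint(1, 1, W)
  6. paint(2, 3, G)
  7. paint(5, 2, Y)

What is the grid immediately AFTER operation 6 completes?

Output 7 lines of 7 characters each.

After op 1 paint(3,6,Y):
GGGGGGG
GGGGGGG
GGGGGGG
GGGGGGY
GGGGGGG
GGGGGYY
GGGGGYY
After op 2 fill(6,0,G) [0 cells changed]:
GGGGGGG
GGGGGGG
GGGGGGG
GGGGGGY
GGGGGGG
GGGGGYY
GGGGGYY
After op 3 paint(6,5,B):
GGGGGGG
GGGGGGG
GGGGGGG
GGGGGGY
GGGGGGG
GGGGGYY
GGGGGBY
After op 4 paint(0,6,Y):
GGGGGGY
GGGGGGG
GGGGGGG
GGGGGGY
GGGGGGG
GGGGGYY
GGGGGBY
After op 5 paint(1,1,W):
GGGGGGY
GWGGGGG
GGGGGGG
GGGGGGY
GGGGGGG
GGGGGYY
GGGGGBY
After op 6 paint(2,3,G):
GGGGGGY
GWGGGGG
GGGGGGG
GGGGGGY
GGGGGGG
GGGGGYY
GGGGGBY

Answer: GGGGGGY
GWGGGGG
GGGGGGG
GGGGGGY
GGGGGGG
GGGGGYY
GGGGGBY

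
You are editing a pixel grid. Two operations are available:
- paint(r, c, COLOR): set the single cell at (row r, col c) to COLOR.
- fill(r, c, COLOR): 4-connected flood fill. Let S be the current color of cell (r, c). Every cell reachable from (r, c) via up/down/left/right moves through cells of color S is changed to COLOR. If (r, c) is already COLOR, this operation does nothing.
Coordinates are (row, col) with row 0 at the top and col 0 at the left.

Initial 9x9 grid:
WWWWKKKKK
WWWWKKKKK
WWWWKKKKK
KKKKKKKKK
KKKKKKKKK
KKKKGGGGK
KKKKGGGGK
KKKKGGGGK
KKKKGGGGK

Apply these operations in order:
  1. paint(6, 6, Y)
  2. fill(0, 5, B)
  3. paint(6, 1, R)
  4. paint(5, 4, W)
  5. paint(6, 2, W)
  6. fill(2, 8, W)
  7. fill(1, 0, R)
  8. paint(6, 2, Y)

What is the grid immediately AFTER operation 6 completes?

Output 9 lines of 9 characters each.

Answer: WWWWWWWWW
WWWWWWWWW
WWWWWWWWW
WWWWWWWWW
WWWWWWWWW
WWWWWGGGW
WRWWGGYGW
WWWWGGGGW
WWWWGGGGW

Derivation:
After op 1 paint(6,6,Y):
WWWWKKKKK
WWWWKKKKK
WWWWKKKKK
KKKKKKKKK
KKKKKKKKK
KKKKGGGGK
KKKKGGYGK
KKKKGGGGK
KKKKGGGGK
After op 2 fill(0,5,B) [53 cells changed]:
WWWWBBBBB
WWWWBBBBB
WWWWBBBBB
BBBBBBBBB
BBBBBBBBB
BBBBGGGGB
BBBBGGYGB
BBBBGGGGB
BBBBGGGGB
After op 3 paint(6,1,R):
WWWWBBBBB
WWWWBBBBB
WWWWBBBBB
BBBBBBBBB
BBBBBBBBB
BBBBGGGGB
BRBBGGYGB
BBBBGGGGB
BBBBGGGGB
After op 4 paint(5,4,W):
WWWWBBBBB
WWWWBBBBB
WWWWBBBBB
BBBBBBBBB
BBBBBBBBB
BBBBWGGGB
BRBBGGYGB
BBBBGGGGB
BBBBGGGGB
After op 5 paint(6,2,W):
WWWWBBBBB
WWWWBBBBB
WWWWBBBBB
BBBBBBBBB
BBBBBBBBB
BBBBWGGGB
BRWBGGYGB
BBBBGGGGB
BBBBGGGGB
After op 6 fill(2,8,W) [51 cells changed]:
WWWWWWWWW
WWWWWWWWW
WWWWWWWWW
WWWWWWWWW
WWWWWWWWW
WWWWWGGGW
WRWWGGYGW
WWWWGGGGW
WWWWGGGGW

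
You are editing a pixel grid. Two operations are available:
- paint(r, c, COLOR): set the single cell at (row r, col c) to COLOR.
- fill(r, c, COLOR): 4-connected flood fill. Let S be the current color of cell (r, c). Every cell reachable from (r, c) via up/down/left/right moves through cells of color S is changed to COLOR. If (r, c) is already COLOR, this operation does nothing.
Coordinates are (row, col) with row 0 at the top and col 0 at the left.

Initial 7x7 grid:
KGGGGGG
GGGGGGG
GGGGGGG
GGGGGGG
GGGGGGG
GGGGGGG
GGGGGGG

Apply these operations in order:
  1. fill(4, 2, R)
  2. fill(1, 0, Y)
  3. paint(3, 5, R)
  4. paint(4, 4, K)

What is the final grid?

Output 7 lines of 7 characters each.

After op 1 fill(4,2,R) [48 cells changed]:
KRRRRRR
RRRRRRR
RRRRRRR
RRRRRRR
RRRRRRR
RRRRRRR
RRRRRRR
After op 2 fill(1,0,Y) [48 cells changed]:
KYYYYYY
YYYYYYY
YYYYYYY
YYYYYYY
YYYYYYY
YYYYYYY
YYYYYYY
After op 3 paint(3,5,R):
KYYYYYY
YYYYYYY
YYYYYYY
YYYYYRY
YYYYYYY
YYYYYYY
YYYYYYY
After op 4 paint(4,4,K):
KYYYYYY
YYYYYYY
YYYYYYY
YYYYYRY
YYYYKYY
YYYYYYY
YYYYYYY

Answer: KYYYYYY
YYYYYYY
YYYYYYY
YYYYYRY
YYYYKYY
YYYYYYY
YYYYYYY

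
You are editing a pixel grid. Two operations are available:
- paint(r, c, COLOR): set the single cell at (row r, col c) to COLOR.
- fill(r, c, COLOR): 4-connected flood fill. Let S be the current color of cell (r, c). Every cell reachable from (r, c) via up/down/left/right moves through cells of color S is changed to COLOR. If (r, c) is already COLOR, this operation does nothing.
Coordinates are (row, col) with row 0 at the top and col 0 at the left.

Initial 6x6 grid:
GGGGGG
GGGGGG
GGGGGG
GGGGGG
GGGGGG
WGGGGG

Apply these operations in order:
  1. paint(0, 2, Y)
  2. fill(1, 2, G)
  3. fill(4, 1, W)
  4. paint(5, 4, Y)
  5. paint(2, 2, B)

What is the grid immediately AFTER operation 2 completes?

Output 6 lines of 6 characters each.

Answer: GGYGGG
GGGGGG
GGGGGG
GGGGGG
GGGGGG
WGGGGG

Derivation:
After op 1 paint(0,2,Y):
GGYGGG
GGGGGG
GGGGGG
GGGGGG
GGGGGG
WGGGGG
After op 2 fill(1,2,G) [0 cells changed]:
GGYGGG
GGGGGG
GGGGGG
GGGGGG
GGGGGG
WGGGGG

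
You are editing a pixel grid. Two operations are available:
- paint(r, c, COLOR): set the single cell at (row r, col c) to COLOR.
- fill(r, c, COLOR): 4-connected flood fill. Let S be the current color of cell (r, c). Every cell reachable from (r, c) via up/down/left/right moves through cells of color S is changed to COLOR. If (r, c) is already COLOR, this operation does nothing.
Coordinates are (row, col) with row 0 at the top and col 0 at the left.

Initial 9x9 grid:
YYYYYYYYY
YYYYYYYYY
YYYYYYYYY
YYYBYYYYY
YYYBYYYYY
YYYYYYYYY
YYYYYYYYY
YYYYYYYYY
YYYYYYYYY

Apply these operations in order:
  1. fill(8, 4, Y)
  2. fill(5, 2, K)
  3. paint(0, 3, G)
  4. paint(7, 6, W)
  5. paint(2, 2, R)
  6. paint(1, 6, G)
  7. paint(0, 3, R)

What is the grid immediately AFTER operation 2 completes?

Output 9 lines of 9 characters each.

After op 1 fill(8,4,Y) [0 cells changed]:
YYYYYYYYY
YYYYYYYYY
YYYYYYYYY
YYYBYYYYY
YYYBYYYYY
YYYYYYYYY
YYYYYYYYY
YYYYYYYYY
YYYYYYYYY
After op 2 fill(5,2,K) [79 cells changed]:
KKKKKKKKK
KKKKKKKKK
KKKKKKKKK
KKKBKKKKK
KKKBKKKKK
KKKKKKKKK
KKKKKKKKK
KKKKKKKKK
KKKKKKKKK

Answer: KKKKKKKKK
KKKKKKKKK
KKKKKKKKK
KKKBKKKKK
KKKBKKKKK
KKKKKKKKK
KKKKKKKKK
KKKKKKKKK
KKKKKKKKK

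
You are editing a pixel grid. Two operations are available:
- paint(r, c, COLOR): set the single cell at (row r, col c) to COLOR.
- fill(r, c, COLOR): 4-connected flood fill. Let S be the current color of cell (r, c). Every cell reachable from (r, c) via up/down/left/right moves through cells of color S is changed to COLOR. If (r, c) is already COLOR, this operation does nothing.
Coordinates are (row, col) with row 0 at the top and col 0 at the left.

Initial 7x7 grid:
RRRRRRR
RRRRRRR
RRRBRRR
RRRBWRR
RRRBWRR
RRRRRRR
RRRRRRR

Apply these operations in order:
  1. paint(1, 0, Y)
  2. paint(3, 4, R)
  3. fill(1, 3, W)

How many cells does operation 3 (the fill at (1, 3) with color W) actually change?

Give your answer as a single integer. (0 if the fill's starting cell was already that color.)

Answer: 44

Derivation:
After op 1 paint(1,0,Y):
RRRRRRR
YRRRRRR
RRRBRRR
RRRBWRR
RRRBWRR
RRRRRRR
RRRRRRR
After op 2 paint(3,4,R):
RRRRRRR
YRRRRRR
RRRBRRR
RRRBRRR
RRRBWRR
RRRRRRR
RRRRRRR
After op 3 fill(1,3,W) [44 cells changed]:
WWWWWWW
YWWWWWW
WWWBWWW
WWWBWWW
WWWBWWW
WWWWWWW
WWWWWWW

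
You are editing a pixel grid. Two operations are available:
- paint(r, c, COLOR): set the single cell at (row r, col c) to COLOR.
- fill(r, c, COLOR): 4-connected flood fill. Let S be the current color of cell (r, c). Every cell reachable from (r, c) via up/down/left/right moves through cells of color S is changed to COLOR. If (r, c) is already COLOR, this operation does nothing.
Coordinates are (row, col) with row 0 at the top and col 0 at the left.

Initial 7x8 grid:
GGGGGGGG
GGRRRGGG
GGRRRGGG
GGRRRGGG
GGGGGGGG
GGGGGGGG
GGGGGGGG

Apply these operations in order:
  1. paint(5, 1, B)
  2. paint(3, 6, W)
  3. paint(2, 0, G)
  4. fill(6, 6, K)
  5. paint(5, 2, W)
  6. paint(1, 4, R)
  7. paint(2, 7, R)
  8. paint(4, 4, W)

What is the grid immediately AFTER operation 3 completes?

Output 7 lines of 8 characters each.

After op 1 paint(5,1,B):
GGGGGGGG
GGRRRGGG
GGRRRGGG
GGRRRGGG
GGGGGGGG
GBGGGGGG
GGGGGGGG
After op 2 paint(3,6,W):
GGGGGGGG
GGRRRGGG
GGRRRGGG
GGRRRGWG
GGGGGGGG
GBGGGGGG
GGGGGGGG
After op 3 paint(2,0,G):
GGGGGGGG
GGRRRGGG
GGRRRGGG
GGRRRGWG
GGGGGGGG
GBGGGGGG
GGGGGGGG

Answer: GGGGGGGG
GGRRRGGG
GGRRRGGG
GGRRRGWG
GGGGGGGG
GBGGGGGG
GGGGGGGG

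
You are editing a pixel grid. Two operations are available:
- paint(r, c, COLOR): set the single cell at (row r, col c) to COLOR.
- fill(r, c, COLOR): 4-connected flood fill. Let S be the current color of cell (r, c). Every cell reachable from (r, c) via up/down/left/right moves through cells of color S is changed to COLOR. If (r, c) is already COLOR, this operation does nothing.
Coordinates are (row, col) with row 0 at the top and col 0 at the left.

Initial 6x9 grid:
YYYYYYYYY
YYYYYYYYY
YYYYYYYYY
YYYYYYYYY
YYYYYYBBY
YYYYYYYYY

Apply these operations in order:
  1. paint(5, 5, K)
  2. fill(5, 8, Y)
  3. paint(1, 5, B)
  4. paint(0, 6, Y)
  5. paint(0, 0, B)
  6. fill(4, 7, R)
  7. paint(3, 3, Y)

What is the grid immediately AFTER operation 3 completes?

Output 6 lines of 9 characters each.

After op 1 paint(5,5,K):
YYYYYYYYY
YYYYYYYYY
YYYYYYYYY
YYYYYYYYY
YYYYYYBBY
YYYYYKYYY
After op 2 fill(5,8,Y) [0 cells changed]:
YYYYYYYYY
YYYYYYYYY
YYYYYYYYY
YYYYYYYYY
YYYYYYBBY
YYYYYKYYY
After op 3 paint(1,5,B):
YYYYYYYYY
YYYYYBYYY
YYYYYYYYY
YYYYYYYYY
YYYYYYBBY
YYYYYKYYY

Answer: YYYYYYYYY
YYYYYBYYY
YYYYYYYYY
YYYYYYYYY
YYYYYYBBY
YYYYYKYYY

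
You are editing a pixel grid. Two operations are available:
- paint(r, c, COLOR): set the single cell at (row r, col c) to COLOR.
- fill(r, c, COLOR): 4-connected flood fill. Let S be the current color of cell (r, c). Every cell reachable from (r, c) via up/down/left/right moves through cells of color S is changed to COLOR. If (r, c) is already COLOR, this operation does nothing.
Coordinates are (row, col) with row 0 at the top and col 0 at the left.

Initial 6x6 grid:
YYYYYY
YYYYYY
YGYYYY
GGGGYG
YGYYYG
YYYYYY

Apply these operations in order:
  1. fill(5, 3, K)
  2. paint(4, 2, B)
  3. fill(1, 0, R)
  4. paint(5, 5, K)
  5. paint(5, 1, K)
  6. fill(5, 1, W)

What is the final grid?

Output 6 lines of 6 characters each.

After op 1 fill(5,3,K) [28 cells changed]:
KKKKKK
KKKKKK
KGKKKK
GGGGKG
KGKKKG
KKKKKK
After op 2 paint(4,2,B):
KKKKKK
KKKKKK
KGKKKK
GGGGKG
KGBKKG
KKKKKK
After op 3 fill(1,0,R) [27 cells changed]:
RRRRRR
RRRRRR
RGRRRR
GGGGRG
RGBRRG
RRRRRR
After op 4 paint(5,5,K):
RRRRRR
RRRRRR
RGRRRR
GGGGRG
RGBRRG
RRRRRK
After op 5 paint(5,1,K):
RRRRRR
RRRRRR
RGRRRR
GGGGRG
RGBRRG
RKRRRK
After op 6 fill(5,1,W) [1 cells changed]:
RRRRRR
RRRRRR
RGRRRR
GGGGRG
RGBRRG
RWRRRK

Answer: RRRRRR
RRRRRR
RGRRRR
GGGGRG
RGBRRG
RWRRRK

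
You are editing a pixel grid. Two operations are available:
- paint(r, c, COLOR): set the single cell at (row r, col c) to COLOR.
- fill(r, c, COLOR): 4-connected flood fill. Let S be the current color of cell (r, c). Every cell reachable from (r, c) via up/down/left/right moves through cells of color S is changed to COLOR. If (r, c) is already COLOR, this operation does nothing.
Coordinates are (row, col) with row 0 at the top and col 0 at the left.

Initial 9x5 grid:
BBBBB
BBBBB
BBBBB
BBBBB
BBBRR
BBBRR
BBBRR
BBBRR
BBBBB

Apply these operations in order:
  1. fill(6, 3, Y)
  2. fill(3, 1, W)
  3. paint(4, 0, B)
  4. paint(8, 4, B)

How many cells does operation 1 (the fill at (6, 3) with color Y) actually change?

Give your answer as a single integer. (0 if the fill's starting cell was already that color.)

Answer: 8

Derivation:
After op 1 fill(6,3,Y) [8 cells changed]:
BBBBB
BBBBB
BBBBB
BBBBB
BBBYY
BBBYY
BBBYY
BBBYY
BBBBB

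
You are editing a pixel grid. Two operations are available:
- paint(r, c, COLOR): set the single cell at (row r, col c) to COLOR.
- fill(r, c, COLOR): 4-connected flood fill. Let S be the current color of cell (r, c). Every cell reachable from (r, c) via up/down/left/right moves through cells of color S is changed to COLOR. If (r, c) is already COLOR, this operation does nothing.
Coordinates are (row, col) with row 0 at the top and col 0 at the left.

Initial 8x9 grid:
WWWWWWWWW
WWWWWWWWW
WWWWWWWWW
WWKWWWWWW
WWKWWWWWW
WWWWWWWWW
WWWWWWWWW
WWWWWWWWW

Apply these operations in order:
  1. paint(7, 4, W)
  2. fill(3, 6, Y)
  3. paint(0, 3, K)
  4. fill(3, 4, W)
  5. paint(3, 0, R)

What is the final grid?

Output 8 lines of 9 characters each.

After op 1 paint(7,4,W):
WWWWWWWWW
WWWWWWWWW
WWWWWWWWW
WWKWWWWWW
WWKWWWWWW
WWWWWWWWW
WWWWWWWWW
WWWWWWWWW
After op 2 fill(3,6,Y) [70 cells changed]:
YYYYYYYYY
YYYYYYYYY
YYYYYYYYY
YYKYYYYYY
YYKYYYYYY
YYYYYYYYY
YYYYYYYYY
YYYYYYYYY
After op 3 paint(0,3,K):
YYYKYYYYY
YYYYYYYYY
YYYYYYYYY
YYKYYYYYY
YYKYYYYYY
YYYYYYYYY
YYYYYYYYY
YYYYYYYYY
After op 4 fill(3,4,W) [69 cells changed]:
WWWKWWWWW
WWWWWWWWW
WWWWWWWWW
WWKWWWWWW
WWKWWWWWW
WWWWWWWWW
WWWWWWWWW
WWWWWWWWW
After op 5 paint(3,0,R):
WWWKWWWWW
WWWWWWWWW
WWWWWWWWW
RWKWWWWWW
WWKWWWWWW
WWWWWWWWW
WWWWWWWWW
WWWWWWWWW

Answer: WWWKWWWWW
WWWWWWWWW
WWWWWWWWW
RWKWWWWWW
WWKWWWWWW
WWWWWWWWW
WWWWWWWWW
WWWWWWWWW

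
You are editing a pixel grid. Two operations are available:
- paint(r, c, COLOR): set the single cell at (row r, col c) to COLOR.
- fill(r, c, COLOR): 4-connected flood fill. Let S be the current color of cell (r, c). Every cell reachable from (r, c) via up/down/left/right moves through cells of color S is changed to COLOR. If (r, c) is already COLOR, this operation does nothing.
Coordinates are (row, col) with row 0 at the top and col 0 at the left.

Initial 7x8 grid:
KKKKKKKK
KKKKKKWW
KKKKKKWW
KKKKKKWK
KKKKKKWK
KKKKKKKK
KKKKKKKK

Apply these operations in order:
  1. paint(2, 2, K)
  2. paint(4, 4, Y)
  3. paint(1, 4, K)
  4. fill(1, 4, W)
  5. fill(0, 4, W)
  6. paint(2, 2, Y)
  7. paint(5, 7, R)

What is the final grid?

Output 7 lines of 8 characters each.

Answer: WWWWWWWW
WWWWWWWW
WWYWWWWW
WWWWWWWW
WWWWYWWW
WWWWWWWR
WWWWWWWW

Derivation:
After op 1 paint(2,2,K):
KKKKKKKK
KKKKKKWW
KKKKKKWW
KKKKKKWK
KKKKKKWK
KKKKKKKK
KKKKKKKK
After op 2 paint(4,4,Y):
KKKKKKKK
KKKKKKWW
KKKKKKWW
KKKKKKWK
KKKKYKWK
KKKKKKKK
KKKKKKKK
After op 3 paint(1,4,K):
KKKKKKKK
KKKKKKWW
KKKKKKWW
KKKKKKWK
KKKKYKWK
KKKKKKKK
KKKKKKKK
After op 4 fill(1,4,W) [49 cells changed]:
WWWWWWWW
WWWWWWWW
WWWWWWWW
WWWWWWWW
WWWWYWWW
WWWWWWWW
WWWWWWWW
After op 5 fill(0,4,W) [0 cells changed]:
WWWWWWWW
WWWWWWWW
WWWWWWWW
WWWWWWWW
WWWWYWWW
WWWWWWWW
WWWWWWWW
After op 6 paint(2,2,Y):
WWWWWWWW
WWWWWWWW
WWYWWWWW
WWWWWWWW
WWWWYWWW
WWWWWWWW
WWWWWWWW
After op 7 paint(5,7,R):
WWWWWWWW
WWWWWWWW
WWYWWWWW
WWWWWWWW
WWWWYWWW
WWWWWWWR
WWWWWWWW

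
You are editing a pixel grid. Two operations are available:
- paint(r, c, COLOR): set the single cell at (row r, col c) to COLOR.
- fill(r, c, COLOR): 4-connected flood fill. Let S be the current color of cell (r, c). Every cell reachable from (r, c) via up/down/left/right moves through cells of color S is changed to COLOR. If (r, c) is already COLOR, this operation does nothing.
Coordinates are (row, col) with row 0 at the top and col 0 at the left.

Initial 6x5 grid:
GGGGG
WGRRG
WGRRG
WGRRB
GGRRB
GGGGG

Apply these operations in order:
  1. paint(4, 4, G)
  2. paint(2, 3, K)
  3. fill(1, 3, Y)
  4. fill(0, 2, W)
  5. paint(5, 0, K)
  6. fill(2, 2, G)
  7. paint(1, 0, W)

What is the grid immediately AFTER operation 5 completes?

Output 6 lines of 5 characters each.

Answer: WWWWW
WWYYW
WWYKW
WWYYB
WWYYW
KWWWW

Derivation:
After op 1 paint(4,4,G):
GGGGG
WGRRG
WGRRG
WGRRB
GGRRG
GGGGG
After op 2 paint(2,3,K):
GGGGG
WGRRG
WGRKG
WGRRB
GGRRG
GGGGG
After op 3 fill(1,3,Y) [7 cells changed]:
GGGGG
WGYYG
WGYKG
WGYYB
GGYYG
GGGGG
After op 4 fill(0,2,W) [18 cells changed]:
WWWWW
WWYYW
WWYKW
WWYYB
WWYYW
WWWWW
After op 5 paint(5,0,K):
WWWWW
WWYYW
WWYKW
WWYYB
WWYYW
KWWWW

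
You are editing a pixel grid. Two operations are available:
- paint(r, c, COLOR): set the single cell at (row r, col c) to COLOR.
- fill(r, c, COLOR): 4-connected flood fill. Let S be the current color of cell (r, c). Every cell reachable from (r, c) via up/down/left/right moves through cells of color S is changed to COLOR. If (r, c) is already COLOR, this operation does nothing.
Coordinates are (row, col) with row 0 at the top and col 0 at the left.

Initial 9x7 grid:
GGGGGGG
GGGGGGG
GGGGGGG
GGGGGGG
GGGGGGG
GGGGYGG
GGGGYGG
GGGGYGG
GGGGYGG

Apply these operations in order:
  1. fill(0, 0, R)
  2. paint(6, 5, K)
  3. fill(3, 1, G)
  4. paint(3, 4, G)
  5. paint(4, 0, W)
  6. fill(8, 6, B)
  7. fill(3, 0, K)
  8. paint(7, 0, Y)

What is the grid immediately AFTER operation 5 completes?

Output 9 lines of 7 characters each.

Answer: GGGGGGG
GGGGGGG
GGGGGGG
GGGGGGG
WGGGGGG
GGGGYGG
GGGGYKG
GGGGYGG
GGGGYGG

Derivation:
After op 1 fill(0,0,R) [59 cells changed]:
RRRRRRR
RRRRRRR
RRRRRRR
RRRRRRR
RRRRRRR
RRRRYRR
RRRRYRR
RRRRYRR
RRRRYRR
After op 2 paint(6,5,K):
RRRRRRR
RRRRRRR
RRRRRRR
RRRRRRR
RRRRRRR
RRRRYRR
RRRRYKR
RRRRYRR
RRRRYRR
After op 3 fill(3,1,G) [58 cells changed]:
GGGGGGG
GGGGGGG
GGGGGGG
GGGGGGG
GGGGGGG
GGGGYGG
GGGGYKG
GGGGYGG
GGGGYGG
After op 4 paint(3,4,G):
GGGGGGG
GGGGGGG
GGGGGGG
GGGGGGG
GGGGGGG
GGGGYGG
GGGGYKG
GGGGYGG
GGGGYGG
After op 5 paint(4,0,W):
GGGGGGG
GGGGGGG
GGGGGGG
GGGGGGG
WGGGGGG
GGGGYGG
GGGGYKG
GGGGYGG
GGGGYGG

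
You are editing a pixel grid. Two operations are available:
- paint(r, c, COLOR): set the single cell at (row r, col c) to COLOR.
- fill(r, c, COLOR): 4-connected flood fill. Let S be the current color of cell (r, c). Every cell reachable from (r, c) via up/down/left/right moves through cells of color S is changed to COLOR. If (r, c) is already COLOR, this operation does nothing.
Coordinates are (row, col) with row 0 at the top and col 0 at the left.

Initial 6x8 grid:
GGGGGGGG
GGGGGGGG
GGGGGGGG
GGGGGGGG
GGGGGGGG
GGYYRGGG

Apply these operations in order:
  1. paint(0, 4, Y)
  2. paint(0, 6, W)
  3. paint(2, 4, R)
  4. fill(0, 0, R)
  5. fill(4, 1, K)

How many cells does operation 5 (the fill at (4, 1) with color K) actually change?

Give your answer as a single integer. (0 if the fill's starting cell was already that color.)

After op 1 paint(0,4,Y):
GGGGYGGG
GGGGGGGG
GGGGGGGG
GGGGGGGG
GGGGGGGG
GGYYRGGG
After op 2 paint(0,6,W):
GGGGYGWG
GGGGGGGG
GGGGGGGG
GGGGGGGG
GGGGGGGG
GGYYRGGG
After op 3 paint(2,4,R):
GGGGYGWG
GGGGGGGG
GGGGRGGG
GGGGGGGG
GGGGGGGG
GGYYRGGG
After op 4 fill(0,0,R) [42 cells changed]:
RRRRYRWR
RRRRRRRR
RRRRRRRR
RRRRRRRR
RRRRRRRR
RRYYRRRR
After op 5 fill(4,1,K) [44 cells changed]:
KKKKYKWK
KKKKKKKK
KKKKKKKK
KKKKKKKK
KKKKKKKK
KKYYKKKK

Answer: 44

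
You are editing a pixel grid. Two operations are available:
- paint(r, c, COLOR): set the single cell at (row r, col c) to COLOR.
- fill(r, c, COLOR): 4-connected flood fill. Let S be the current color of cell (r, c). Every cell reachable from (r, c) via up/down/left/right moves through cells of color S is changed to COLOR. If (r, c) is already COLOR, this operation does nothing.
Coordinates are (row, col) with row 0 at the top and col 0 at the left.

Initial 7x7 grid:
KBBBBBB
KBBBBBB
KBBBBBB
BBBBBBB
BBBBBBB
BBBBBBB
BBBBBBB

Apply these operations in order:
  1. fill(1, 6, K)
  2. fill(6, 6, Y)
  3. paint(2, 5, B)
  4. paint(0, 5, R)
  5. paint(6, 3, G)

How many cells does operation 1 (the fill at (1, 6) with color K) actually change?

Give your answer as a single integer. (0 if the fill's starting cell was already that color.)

Answer: 46

Derivation:
After op 1 fill(1,6,K) [46 cells changed]:
KKKKKKK
KKKKKKK
KKKKKKK
KKKKKKK
KKKKKKK
KKKKKKK
KKKKKKK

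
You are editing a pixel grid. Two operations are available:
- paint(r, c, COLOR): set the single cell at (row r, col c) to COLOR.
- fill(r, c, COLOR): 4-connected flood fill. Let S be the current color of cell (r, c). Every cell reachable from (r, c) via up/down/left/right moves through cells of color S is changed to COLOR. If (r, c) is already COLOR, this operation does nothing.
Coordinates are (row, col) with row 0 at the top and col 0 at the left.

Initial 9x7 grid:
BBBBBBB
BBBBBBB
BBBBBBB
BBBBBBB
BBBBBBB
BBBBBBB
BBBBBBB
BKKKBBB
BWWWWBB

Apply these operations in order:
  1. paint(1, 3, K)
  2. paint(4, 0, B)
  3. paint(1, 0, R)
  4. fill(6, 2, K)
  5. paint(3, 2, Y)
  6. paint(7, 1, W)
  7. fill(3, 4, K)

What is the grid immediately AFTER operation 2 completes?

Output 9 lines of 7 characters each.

After op 1 paint(1,3,K):
BBBBBBB
BBBKBBB
BBBBBBB
BBBBBBB
BBBBBBB
BBBBBBB
BBBBBBB
BKKKBBB
BWWWWBB
After op 2 paint(4,0,B):
BBBBBBB
BBBKBBB
BBBBBBB
BBBBBBB
BBBBBBB
BBBBBBB
BBBBBBB
BKKKBBB
BWWWWBB

Answer: BBBBBBB
BBBKBBB
BBBBBBB
BBBBBBB
BBBBBBB
BBBBBBB
BBBBBBB
BKKKBBB
BWWWWBB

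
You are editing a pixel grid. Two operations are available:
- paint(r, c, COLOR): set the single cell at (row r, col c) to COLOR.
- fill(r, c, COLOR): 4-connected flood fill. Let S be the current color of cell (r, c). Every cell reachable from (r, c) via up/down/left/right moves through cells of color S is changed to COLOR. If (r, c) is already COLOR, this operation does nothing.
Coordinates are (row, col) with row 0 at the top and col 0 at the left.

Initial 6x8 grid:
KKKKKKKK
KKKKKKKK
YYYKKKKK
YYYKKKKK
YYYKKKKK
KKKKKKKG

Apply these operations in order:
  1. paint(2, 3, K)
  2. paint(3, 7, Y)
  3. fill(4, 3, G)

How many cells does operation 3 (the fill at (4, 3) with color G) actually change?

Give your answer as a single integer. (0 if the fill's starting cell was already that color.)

Answer: 37

Derivation:
After op 1 paint(2,3,K):
KKKKKKKK
KKKKKKKK
YYYKKKKK
YYYKKKKK
YYYKKKKK
KKKKKKKG
After op 2 paint(3,7,Y):
KKKKKKKK
KKKKKKKK
YYYKKKKK
YYYKKKKY
YYYKKKKK
KKKKKKKG
After op 3 fill(4,3,G) [37 cells changed]:
GGGGGGGG
GGGGGGGG
YYYGGGGG
YYYGGGGY
YYYGGGGG
GGGGGGGG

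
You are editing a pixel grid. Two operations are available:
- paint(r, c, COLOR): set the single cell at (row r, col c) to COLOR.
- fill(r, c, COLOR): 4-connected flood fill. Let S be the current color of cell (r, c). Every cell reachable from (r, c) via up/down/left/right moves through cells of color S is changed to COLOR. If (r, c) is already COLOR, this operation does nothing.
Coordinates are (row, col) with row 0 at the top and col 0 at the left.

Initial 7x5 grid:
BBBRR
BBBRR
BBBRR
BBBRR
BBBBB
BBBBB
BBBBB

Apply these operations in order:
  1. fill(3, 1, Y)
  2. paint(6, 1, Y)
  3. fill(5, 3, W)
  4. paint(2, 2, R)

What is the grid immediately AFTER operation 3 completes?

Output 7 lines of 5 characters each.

After op 1 fill(3,1,Y) [27 cells changed]:
YYYRR
YYYRR
YYYRR
YYYRR
YYYYY
YYYYY
YYYYY
After op 2 paint(6,1,Y):
YYYRR
YYYRR
YYYRR
YYYRR
YYYYY
YYYYY
YYYYY
After op 3 fill(5,3,W) [27 cells changed]:
WWWRR
WWWRR
WWWRR
WWWRR
WWWWW
WWWWW
WWWWW

Answer: WWWRR
WWWRR
WWWRR
WWWRR
WWWWW
WWWWW
WWWWW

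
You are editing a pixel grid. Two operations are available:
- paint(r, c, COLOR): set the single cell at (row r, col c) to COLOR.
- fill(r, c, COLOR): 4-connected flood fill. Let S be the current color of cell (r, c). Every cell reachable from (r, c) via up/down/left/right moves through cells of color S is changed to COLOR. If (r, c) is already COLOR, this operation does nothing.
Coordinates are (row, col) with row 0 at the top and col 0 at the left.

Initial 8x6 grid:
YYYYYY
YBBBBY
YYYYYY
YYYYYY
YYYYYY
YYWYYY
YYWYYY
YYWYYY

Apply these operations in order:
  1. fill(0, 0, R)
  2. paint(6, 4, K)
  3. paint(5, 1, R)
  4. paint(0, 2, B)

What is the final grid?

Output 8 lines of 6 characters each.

Answer: RRBRRR
RBBBBR
RRRRRR
RRRRRR
RRRRRR
RRWRRR
RRWRKR
RRWRRR

Derivation:
After op 1 fill(0,0,R) [41 cells changed]:
RRRRRR
RBBBBR
RRRRRR
RRRRRR
RRRRRR
RRWRRR
RRWRRR
RRWRRR
After op 2 paint(6,4,K):
RRRRRR
RBBBBR
RRRRRR
RRRRRR
RRRRRR
RRWRRR
RRWRKR
RRWRRR
After op 3 paint(5,1,R):
RRRRRR
RBBBBR
RRRRRR
RRRRRR
RRRRRR
RRWRRR
RRWRKR
RRWRRR
After op 4 paint(0,2,B):
RRBRRR
RBBBBR
RRRRRR
RRRRRR
RRRRRR
RRWRRR
RRWRKR
RRWRRR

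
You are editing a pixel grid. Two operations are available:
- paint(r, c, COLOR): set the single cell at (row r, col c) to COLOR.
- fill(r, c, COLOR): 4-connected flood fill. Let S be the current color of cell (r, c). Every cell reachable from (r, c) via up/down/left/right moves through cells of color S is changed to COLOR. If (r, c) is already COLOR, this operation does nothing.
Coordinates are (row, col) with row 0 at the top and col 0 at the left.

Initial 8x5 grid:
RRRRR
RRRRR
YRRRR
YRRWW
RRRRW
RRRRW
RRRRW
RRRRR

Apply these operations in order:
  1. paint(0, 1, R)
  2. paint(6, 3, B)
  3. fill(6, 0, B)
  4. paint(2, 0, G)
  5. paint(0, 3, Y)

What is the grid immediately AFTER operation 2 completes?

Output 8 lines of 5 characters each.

After op 1 paint(0,1,R):
RRRRR
RRRRR
YRRRR
YRRWW
RRRRW
RRRRW
RRRRW
RRRRR
After op 2 paint(6,3,B):
RRRRR
RRRRR
YRRRR
YRRWW
RRRRW
RRRRW
RRRBW
RRRRR

Answer: RRRRR
RRRRR
YRRRR
YRRWW
RRRRW
RRRRW
RRRBW
RRRRR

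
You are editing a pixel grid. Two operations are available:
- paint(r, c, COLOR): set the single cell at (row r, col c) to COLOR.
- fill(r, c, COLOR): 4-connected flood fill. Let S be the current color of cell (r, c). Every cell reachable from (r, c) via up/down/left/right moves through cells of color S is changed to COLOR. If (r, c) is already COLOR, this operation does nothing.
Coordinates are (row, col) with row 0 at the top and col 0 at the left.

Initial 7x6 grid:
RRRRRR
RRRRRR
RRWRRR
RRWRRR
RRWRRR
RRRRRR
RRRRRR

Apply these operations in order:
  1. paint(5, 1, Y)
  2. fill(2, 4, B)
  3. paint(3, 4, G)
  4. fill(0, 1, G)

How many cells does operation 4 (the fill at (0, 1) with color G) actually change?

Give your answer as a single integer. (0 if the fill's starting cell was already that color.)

Answer: 37

Derivation:
After op 1 paint(5,1,Y):
RRRRRR
RRRRRR
RRWRRR
RRWRRR
RRWRRR
RYRRRR
RRRRRR
After op 2 fill(2,4,B) [38 cells changed]:
BBBBBB
BBBBBB
BBWBBB
BBWBBB
BBWBBB
BYBBBB
BBBBBB
After op 3 paint(3,4,G):
BBBBBB
BBBBBB
BBWBBB
BBWBGB
BBWBBB
BYBBBB
BBBBBB
After op 4 fill(0,1,G) [37 cells changed]:
GGGGGG
GGGGGG
GGWGGG
GGWGGG
GGWGGG
GYGGGG
GGGGGG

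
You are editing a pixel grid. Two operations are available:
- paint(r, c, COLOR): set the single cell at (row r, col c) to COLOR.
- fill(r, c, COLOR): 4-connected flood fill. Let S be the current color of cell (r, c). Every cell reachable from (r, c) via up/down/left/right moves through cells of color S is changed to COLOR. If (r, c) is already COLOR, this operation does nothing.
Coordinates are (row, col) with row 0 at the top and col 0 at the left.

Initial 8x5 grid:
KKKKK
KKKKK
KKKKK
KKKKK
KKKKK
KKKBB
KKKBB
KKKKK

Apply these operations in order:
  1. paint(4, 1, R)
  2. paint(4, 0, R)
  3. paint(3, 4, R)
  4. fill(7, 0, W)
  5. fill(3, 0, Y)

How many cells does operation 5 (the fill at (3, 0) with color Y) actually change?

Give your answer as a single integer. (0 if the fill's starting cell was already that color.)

Answer: 33

Derivation:
After op 1 paint(4,1,R):
KKKKK
KKKKK
KKKKK
KKKKK
KRKKK
KKKBB
KKKBB
KKKKK
After op 2 paint(4,0,R):
KKKKK
KKKKK
KKKKK
KKKKK
RRKKK
KKKBB
KKKBB
KKKKK
After op 3 paint(3,4,R):
KKKKK
KKKKK
KKKKK
KKKKR
RRKKK
KKKBB
KKKBB
KKKKK
After op 4 fill(7,0,W) [33 cells changed]:
WWWWW
WWWWW
WWWWW
WWWWR
RRWWW
WWWBB
WWWBB
WWWWW
After op 5 fill(3,0,Y) [33 cells changed]:
YYYYY
YYYYY
YYYYY
YYYYR
RRYYY
YYYBB
YYYBB
YYYYY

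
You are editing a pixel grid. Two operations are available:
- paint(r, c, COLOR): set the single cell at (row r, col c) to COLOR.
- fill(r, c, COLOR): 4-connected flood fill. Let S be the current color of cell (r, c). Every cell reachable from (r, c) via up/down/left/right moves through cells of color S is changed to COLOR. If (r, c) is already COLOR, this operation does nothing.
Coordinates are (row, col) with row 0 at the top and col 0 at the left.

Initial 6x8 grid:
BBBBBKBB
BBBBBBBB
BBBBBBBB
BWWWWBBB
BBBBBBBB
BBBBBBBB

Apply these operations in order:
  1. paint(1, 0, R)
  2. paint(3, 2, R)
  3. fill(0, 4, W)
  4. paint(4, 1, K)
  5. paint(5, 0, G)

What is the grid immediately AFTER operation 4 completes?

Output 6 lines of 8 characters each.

After op 1 paint(1,0,R):
BBBBBKBB
RBBBBBBB
BBBBBBBB
BWWWWBBB
BBBBBBBB
BBBBBBBB
After op 2 paint(3,2,R):
BBBBBKBB
RBBBBBBB
BBBBBBBB
BWRWWBBB
BBBBBBBB
BBBBBBBB
After op 3 fill(0,4,W) [42 cells changed]:
WWWWWKWW
RWWWWWWW
WWWWWWWW
WWRWWWWW
WWWWWWWW
WWWWWWWW
After op 4 paint(4,1,K):
WWWWWKWW
RWWWWWWW
WWWWWWWW
WWRWWWWW
WKWWWWWW
WWWWWWWW

Answer: WWWWWKWW
RWWWWWWW
WWWWWWWW
WWRWWWWW
WKWWWWWW
WWWWWWWW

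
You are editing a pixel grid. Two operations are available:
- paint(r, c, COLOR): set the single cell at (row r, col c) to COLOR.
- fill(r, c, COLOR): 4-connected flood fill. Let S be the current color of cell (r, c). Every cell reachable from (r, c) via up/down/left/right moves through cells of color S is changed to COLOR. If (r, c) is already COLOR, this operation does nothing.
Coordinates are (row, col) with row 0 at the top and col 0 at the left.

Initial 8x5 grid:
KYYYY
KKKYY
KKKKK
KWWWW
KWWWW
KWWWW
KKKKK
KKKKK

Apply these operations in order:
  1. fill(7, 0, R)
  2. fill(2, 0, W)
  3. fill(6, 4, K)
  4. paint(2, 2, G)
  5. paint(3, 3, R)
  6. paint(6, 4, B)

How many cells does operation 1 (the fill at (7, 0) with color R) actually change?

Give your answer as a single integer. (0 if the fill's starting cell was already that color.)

After op 1 fill(7,0,R) [22 cells changed]:
RYYYY
RRRYY
RRRRR
RWWWW
RWWWW
RWWWW
RRRRR
RRRRR

Answer: 22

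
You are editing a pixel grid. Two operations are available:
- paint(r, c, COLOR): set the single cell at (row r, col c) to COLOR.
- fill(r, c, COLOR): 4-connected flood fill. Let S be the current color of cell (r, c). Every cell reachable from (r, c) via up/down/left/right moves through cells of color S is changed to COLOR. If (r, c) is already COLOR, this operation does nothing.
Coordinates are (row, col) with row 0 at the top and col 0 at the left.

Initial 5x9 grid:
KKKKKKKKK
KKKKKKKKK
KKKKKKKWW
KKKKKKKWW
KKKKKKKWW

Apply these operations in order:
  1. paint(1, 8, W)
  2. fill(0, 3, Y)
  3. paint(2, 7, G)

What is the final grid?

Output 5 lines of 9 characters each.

Answer: YYYYYYYYY
YYYYYYYYW
YYYYYYYGW
YYYYYYYWW
YYYYYYYWW

Derivation:
After op 1 paint(1,8,W):
KKKKKKKKK
KKKKKKKKW
KKKKKKKWW
KKKKKKKWW
KKKKKKKWW
After op 2 fill(0,3,Y) [38 cells changed]:
YYYYYYYYY
YYYYYYYYW
YYYYYYYWW
YYYYYYYWW
YYYYYYYWW
After op 3 paint(2,7,G):
YYYYYYYYY
YYYYYYYYW
YYYYYYYGW
YYYYYYYWW
YYYYYYYWW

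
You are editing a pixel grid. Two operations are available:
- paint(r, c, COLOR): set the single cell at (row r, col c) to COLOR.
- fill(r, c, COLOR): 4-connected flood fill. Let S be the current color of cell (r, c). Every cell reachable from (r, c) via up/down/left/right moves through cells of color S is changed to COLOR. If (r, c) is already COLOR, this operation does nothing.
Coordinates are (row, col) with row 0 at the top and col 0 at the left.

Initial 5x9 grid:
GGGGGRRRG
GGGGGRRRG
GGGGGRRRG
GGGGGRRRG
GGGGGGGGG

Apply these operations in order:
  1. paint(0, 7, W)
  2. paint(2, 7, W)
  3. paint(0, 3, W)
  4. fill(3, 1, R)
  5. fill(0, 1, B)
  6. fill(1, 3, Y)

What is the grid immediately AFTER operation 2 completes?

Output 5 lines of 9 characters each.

Answer: GGGGGRRWG
GGGGGRRRG
GGGGGRRWG
GGGGGRRRG
GGGGGGGGG

Derivation:
After op 1 paint(0,7,W):
GGGGGRRWG
GGGGGRRRG
GGGGGRRRG
GGGGGRRRG
GGGGGGGGG
After op 2 paint(2,7,W):
GGGGGRRWG
GGGGGRRRG
GGGGGRRWG
GGGGGRRRG
GGGGGGGGG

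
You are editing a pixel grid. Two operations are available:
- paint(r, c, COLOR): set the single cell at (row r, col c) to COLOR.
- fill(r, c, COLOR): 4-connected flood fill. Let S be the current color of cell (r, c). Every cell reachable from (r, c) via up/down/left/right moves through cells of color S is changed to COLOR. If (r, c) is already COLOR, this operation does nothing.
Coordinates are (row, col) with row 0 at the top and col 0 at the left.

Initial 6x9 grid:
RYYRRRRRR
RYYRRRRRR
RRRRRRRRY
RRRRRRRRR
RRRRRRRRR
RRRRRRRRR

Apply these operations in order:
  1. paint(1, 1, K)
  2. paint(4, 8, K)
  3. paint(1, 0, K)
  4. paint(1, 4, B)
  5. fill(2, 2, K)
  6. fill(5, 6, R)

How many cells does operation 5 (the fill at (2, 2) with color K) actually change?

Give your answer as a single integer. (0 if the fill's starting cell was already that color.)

Answer: 45

Derivation:
After op 1 paint(1,1,K):
RYYRRRRRR
RKYRRRRRR
RRRRRRRRY
RRRRRRRRR
RRRRRRRRR
RRRRRRRRR
After op 2 paint(4,8,K):
RYYRRRRRR
RKYRRRRRR
RRRRRRRRY
RRRRRRRRR
RRRRRRRRK
RRRRRRRRR
After op 3 paint(1,0,K):
RYYRRRRRR
KKYRRRRRR
RRRRRRRRY
RRRRRRRRR
RRRRRRRRK
RRRRRRRRR
After op 4 paint(1,4,B):
RYYRRRRRR
KKYRBRRRR
RRRRRRRRY
RRRRRRRRR
RRRRRRRRK
RRRRRRRRR
After op 5 fill(2,2,K) [45 cells changed]:
RYYKKKKKK
KKYKBKKKK
KKKKKKKKY
KKKKKKKKK
KKKKKKKKK
KKKKKKKKK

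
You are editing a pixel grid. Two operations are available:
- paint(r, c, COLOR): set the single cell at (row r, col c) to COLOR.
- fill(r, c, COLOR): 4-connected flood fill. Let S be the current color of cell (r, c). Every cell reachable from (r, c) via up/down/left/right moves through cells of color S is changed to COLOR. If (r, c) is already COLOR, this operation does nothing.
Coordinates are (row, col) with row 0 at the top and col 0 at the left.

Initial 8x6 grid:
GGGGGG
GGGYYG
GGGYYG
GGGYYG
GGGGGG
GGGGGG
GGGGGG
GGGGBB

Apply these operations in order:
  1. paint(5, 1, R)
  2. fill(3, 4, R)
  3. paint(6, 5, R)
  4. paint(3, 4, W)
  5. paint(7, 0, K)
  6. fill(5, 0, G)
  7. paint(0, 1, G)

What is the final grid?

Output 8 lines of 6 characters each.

Answer: GGGGGG
GGGRRG
GGGRRG
GGGRWG
GGGGGG
GRGGGG
GGGGGR
KGGGBB

Derivation:
After op 1 paint(5,1,R):
GGGGGG
GGGYYG
GGGYYG
GGGYYG
GGGGGG
GRGGGG
GGGGGG
GGGGBB
After op 2 fill(3,4,R) [6 cells changed]:
GGGGGG
GGGRRG
GGGRRG
GGGRRG
GGGGGG
GRGGGG
GGGGGG
GGGGBB
After op 3 paint(6,5,R):
GGGGGG
GGGRRG
GGGRRG
GGGRRG
GGGGGG
GRGGGG
GGGGGR
GGGGBB
After op 4 paint(3,4,W):
GGGGGG
GGGRRG
GGGRRG
GGGRWG
GGGGGG
GRGGGG
GGGGGR
GGGGBB
After op 5 paint(7,0,K):
GGGGGG
GGGRRG
GGGRRG
GGGRWG
GGGGGG
GRGGGG
GGGGGR
KGGGBB
After op 6 fill(5,0,G) [0 cells changed]:
GGGGGG
GGGRRG
GGGRRG
GGGRWG
GGGGGG
GRGGGG
GGGGGR
KGGGBB
After op 7 paint(0,1,G):
GGGGGG
GGGRRG
GGGRRG
GGGRWG
GGGGGG
GRGGGG
GGGGGR
KGGGBB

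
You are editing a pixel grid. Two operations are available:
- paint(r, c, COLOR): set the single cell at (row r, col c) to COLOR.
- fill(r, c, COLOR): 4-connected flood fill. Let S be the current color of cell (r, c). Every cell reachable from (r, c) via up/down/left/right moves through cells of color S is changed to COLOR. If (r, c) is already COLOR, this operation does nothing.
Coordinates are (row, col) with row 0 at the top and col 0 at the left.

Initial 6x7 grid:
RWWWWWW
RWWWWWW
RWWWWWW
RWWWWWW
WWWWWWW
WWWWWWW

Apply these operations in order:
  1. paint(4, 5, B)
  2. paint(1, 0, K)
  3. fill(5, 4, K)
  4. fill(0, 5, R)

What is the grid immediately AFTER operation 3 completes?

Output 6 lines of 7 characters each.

Answer: RKKKKKK
KKKKKKK
RKKKKKK
RKKKKKK
KKKKKBK
KKKKKKK

Derivation:
After op 1 paint(4,5,B):
RWWWWWW
RWWWWWW
RWWWWWW
RWWWWWW
WWWWWBW
WWWWWWW
After op 2 paint(1,0,K):
RWWWWWW
KWWWWWW
RWWWWWW
RWWWWWW
WWWWWBW
WWWWWWW
After op 3 fill(5,4,K) [37 cells changed]:
RKKKKKK
KKKKKKK
RKKKKKK
RKKKKKK
KKKKKBK
KKKKKKK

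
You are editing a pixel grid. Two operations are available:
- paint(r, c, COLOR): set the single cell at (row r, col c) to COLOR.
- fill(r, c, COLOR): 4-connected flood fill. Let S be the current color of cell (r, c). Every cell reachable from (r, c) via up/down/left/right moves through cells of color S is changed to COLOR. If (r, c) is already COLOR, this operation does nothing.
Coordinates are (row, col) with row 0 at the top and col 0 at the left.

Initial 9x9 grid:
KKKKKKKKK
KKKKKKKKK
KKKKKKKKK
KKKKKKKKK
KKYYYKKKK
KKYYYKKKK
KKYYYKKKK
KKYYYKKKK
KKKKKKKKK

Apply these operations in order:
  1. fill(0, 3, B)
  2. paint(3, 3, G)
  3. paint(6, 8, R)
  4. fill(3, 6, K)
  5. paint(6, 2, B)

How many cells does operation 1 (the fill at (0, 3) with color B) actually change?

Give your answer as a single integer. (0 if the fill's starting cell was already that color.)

Answer: 69

Derivation:
After op 1 fill(0,3,B) [69 cells changed]:
BBBBBBBBB
BBBBBBBBB
BBBBBBBBB
BBBBBBBBB
BBYYYBBBB
BBYYYBBBB
BBYYYBBBB
BBYYYBBBB
BBBBBBBBB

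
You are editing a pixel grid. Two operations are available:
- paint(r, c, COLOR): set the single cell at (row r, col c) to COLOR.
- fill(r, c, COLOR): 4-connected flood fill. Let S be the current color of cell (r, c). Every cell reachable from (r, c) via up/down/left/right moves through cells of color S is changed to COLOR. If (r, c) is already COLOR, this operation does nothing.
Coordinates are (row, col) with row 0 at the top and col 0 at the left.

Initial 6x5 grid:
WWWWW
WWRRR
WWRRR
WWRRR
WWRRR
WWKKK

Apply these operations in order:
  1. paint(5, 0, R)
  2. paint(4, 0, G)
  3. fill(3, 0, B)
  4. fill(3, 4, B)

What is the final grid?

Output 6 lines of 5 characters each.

Answer: BBBBB
BBBBB
BBBBB
BBBBB
GBBBB
RBKKK

Derivation:
After op 1 paint(5,0,R):
WWWWW
WWRRR
WWRRR
WWRRR
WWRRR
RWKKK
After op 2 paint(4,0,G):
WWWWW
WWRRR
WWRRR
WWRRR
GWRRR
RWKKK
After op 3 fill(3,0,B) [13 cells changed]:
BBBBB
BBRRR
BBRRR
BBRRR
GBRRR
RBKKK
After op 4 fill(3,4,B) [12 cells changed]:
BBBBB
BBBBB
BBBBB
BBBBB
GBBBB
RBKKK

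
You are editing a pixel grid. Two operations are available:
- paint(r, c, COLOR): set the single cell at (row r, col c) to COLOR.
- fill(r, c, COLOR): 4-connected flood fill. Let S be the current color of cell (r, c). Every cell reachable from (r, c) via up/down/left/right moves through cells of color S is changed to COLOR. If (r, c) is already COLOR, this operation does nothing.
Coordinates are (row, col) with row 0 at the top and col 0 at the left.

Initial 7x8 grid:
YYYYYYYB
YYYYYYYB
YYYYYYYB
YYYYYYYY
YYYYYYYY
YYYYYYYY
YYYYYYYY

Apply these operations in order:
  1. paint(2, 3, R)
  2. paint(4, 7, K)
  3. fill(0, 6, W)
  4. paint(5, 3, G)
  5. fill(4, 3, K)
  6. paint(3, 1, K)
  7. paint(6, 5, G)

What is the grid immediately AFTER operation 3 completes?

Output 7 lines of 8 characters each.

After op 1 paint(2,3,R):
YYYYYYYB
YYYYYYYB
YYYRYYYB
YYYYYYYY
YYYYYYYY
YYYYYYYY
YYYYYYYY
After op 2 paint(4,7,K):
YYYYYYYB
YYYYYYYB
YYYRYYYB
YYYYYYYY
YYYYYYYK
YYYYYYYY
YYYYYYYY
After op 3 fill(0,6,W) [51 cells changed]:
WWWWWWWB
WWWWWWWB
WWWRWWWB
WWWWWWWW
WWWWWWWK
WWWWWWWW
WWWWWWWW

Answer: WWWWWWWB
WWWWWWWB
WWWRWWWB
WWWWWWWW
WWWWWWWK
WWWWWWWW
WWWWWWWW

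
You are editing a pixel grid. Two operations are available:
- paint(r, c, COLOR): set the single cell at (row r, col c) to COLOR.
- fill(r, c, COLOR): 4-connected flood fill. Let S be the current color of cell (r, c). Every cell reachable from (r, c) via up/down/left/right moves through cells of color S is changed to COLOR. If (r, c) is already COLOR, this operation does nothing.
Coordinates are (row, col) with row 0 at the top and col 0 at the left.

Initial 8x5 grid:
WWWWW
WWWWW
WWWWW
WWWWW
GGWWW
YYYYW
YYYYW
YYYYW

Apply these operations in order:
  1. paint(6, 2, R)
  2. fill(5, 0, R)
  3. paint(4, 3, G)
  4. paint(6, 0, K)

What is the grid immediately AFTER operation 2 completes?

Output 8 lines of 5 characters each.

After op 1 paint(6,2,R):
WWWWW
WWWWW
WWWWW
WWWWW
GGWWW
YYYYW
YYRYW
YYYYW
After op 2 fill(5,0,R) [11 cells changed]:
WWWWW
WWWWW
WWWWW
WWWWW
GGWWW
RRRRW
RRRRW
RRRRW

Answer: WWWWW
WWWWW
WWWWW
WWWWW
GGWWW
RRRRW
RRRRW
RRRRW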